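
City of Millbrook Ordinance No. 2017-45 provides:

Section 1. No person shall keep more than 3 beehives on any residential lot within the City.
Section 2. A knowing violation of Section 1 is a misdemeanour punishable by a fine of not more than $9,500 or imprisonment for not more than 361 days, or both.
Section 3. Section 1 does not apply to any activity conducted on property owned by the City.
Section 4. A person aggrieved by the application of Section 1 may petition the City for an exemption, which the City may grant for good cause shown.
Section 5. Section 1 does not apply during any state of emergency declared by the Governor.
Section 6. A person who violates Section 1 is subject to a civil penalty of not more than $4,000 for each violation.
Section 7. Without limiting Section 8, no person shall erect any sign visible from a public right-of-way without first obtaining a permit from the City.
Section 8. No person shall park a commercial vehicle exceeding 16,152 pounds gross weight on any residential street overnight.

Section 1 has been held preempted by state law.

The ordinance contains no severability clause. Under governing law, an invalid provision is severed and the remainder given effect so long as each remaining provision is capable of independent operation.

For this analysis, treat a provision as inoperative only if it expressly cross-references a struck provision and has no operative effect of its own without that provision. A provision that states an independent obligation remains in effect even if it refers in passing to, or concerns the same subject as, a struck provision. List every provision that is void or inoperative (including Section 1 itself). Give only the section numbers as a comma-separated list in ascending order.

Section 1 is struck. The only function of Section 2 is the criminal penalty for violating Section 1, so it cannot stand once Section 1 is removed. Section 3 merely fixes the public-property exemption from Section 1; with Section 1 gone it has nothing to operate on and falls away. The only function of Section 4 is the exemption procedure for Section 1, so it cannot stand once Section 1 is removed. Section 5 operates only by reference to Section 1, so it falls with Section 1. Section 6 operates only by reference to Section 1, so it falls with Section 1. With no severability clause, the stated default rule severs what cannot stand and enforces each remaining provision that can operate on its own. That leaves Section 7 and Section 8 in effect.

1, 2, 3, 4, 5, 6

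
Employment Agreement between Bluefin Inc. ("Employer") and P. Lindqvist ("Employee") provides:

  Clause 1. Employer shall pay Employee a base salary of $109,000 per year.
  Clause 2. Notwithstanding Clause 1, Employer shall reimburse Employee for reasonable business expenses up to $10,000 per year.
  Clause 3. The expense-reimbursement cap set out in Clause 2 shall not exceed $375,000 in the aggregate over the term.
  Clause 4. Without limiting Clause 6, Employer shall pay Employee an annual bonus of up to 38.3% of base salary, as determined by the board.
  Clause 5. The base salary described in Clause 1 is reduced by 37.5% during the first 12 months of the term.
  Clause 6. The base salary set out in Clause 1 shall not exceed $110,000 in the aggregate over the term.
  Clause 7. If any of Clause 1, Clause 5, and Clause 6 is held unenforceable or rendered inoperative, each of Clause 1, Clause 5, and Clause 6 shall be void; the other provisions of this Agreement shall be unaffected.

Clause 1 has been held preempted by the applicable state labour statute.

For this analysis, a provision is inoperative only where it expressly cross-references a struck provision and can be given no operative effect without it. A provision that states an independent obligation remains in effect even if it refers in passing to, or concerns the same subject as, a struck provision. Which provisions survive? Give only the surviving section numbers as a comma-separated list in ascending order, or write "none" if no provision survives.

Clause 1 is struck. Clause 5 does nothing except set the introductory reduction to the base salary by reference to Clause 1; with Clause 1 gone it has no independent effect and is inoperative. The whole of Clause 6 is the aggregate cap on the base salary, defined by reference to Clause 1, so Clause 6 cannot stand once Clause 1 is removed. Although Clause 4 refers to Clause 6, its operative terms do not depend on Clause 6, so it remains in effect. Although Clause 2 refers to Clause 1, its operative terms do not depend on Clause 1, so it remains in effect. Clause 7 declares Clause 1, Clause 5, and Clause 6 mutually dependent; since one of them has fallen, all of them are of no effect. The remainder continues in force under Clause 7. Clause 2, Clause 3, Clause 4, and Clause 7 remain in effect.

2, 3, 4, 7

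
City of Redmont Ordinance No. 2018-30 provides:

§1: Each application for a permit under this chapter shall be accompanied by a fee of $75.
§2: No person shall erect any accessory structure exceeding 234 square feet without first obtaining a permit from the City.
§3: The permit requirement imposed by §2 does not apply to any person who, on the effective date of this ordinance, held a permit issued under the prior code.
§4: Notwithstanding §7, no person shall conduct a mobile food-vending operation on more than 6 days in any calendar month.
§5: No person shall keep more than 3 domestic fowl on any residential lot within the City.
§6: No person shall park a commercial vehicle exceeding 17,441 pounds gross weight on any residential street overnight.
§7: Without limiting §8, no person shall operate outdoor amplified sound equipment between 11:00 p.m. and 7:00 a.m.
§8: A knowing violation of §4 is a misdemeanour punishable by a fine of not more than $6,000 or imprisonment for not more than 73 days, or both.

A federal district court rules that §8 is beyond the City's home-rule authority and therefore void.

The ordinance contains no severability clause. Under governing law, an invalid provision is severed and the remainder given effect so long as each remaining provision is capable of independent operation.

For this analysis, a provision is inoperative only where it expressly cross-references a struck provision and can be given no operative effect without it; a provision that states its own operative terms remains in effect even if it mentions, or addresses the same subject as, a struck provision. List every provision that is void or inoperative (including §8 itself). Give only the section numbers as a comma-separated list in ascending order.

§8 is struck. §7 mentions §8 but its own obligation stands independently of §8, so §7 is not affected. Nothing else in the ordinance is defined by reference to §8. With no severability clause, the stated default rule severs what cannot stand and enforces each remaining provision that can operate on its own. §1, §2, §3, §4, §5, §6, and §7 remain in effect.

8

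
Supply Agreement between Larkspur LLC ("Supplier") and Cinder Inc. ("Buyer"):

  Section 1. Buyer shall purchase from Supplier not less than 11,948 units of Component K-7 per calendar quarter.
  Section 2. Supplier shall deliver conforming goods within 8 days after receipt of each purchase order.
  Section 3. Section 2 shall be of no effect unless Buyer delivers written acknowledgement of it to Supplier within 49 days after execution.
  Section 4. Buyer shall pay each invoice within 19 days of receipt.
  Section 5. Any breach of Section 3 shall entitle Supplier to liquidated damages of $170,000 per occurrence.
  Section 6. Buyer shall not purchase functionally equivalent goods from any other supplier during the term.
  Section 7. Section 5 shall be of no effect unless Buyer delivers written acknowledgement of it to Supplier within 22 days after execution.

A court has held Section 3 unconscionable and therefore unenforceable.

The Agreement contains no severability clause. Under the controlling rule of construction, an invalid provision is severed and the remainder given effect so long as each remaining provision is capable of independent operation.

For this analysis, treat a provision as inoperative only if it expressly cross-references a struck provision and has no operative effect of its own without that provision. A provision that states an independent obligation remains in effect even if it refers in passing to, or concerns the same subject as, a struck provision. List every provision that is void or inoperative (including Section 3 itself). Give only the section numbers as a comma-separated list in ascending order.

3, 5, 7

Section 3 is struck. Section 5 operates only by reference to Section 3, so it falls with Section 3. Section 7 operates only by reference to Section 5, so it falls with Section 5. Under the stated default rule, only provisions that cannot operate independently fall away; the rest are enforced. That leaves Section 1, Section 2, Section 4, and Section 6 in effect.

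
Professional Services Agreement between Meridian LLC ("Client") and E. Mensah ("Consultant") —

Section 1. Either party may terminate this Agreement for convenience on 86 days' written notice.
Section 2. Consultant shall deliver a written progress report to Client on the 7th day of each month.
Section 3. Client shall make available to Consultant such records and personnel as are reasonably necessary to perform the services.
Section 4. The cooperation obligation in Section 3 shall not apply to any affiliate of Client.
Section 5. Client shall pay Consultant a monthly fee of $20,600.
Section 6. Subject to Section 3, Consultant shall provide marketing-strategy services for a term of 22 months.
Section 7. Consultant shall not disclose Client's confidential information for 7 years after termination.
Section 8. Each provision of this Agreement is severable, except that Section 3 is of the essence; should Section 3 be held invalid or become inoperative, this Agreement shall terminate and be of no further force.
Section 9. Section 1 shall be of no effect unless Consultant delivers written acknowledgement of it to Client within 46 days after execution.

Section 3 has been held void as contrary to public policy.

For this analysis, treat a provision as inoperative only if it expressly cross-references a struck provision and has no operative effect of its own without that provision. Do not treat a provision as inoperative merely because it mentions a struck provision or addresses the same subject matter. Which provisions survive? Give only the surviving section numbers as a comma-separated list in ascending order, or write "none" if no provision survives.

none

Section 3 is struck. The whole of Section 4 is the carve-out from the cooperation obligation, defined by reference to Section 3, so Section 4 cannot stand once Section 3 is removed. Section 8 makes Section 3 an essential term, and Section 3 is the provision held invalid; under Section 8, the entire Agreement is therefore void. No provision of the Agreement survives.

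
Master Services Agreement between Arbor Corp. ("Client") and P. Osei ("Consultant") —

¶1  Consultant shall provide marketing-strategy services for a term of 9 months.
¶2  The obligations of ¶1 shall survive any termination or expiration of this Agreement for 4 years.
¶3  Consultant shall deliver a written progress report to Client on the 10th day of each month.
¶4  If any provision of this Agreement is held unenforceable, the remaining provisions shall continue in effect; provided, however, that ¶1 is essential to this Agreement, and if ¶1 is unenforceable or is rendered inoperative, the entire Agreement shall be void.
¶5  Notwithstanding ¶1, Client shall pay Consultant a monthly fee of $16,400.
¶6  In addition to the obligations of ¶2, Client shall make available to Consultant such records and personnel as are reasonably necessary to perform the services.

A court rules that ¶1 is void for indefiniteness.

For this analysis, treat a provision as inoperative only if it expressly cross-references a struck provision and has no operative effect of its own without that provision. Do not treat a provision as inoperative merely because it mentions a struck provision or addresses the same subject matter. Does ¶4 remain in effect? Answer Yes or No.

¶1 is struck. The only function of ¶2 is the survival period for ¶1, so it cannot stand once ¶1 is removed. ¶4 makes ¶1 an essential term, and ¶1 is the provision held invalid; under ¶4, the entire Agreement is therefore void. No provision of the Agreement survives. ¶4 is among the inoperative provisions, so the answer is no.

No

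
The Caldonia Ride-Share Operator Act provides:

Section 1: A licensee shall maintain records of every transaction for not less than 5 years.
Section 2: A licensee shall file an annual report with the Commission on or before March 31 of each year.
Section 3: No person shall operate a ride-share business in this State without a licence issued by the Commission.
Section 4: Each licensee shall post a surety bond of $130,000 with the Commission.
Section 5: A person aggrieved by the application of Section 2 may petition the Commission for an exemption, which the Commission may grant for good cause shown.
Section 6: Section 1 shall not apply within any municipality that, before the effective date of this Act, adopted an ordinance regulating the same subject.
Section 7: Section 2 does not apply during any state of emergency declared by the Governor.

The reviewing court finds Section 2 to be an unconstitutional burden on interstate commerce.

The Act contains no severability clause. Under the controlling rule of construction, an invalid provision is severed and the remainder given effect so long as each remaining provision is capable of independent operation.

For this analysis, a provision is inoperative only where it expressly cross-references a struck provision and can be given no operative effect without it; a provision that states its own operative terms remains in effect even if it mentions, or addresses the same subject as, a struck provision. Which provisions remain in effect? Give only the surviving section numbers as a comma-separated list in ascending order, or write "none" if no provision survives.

1, 3, 4, 6

Section 2 is struck. The only function of Section 5 is the exemption procedure for Section 2, so it cannot stand once Section 2 is removed. Section 7 operates only by reference to Section 2, so it falls with Section 2. Under the stated default rule, only provisions that cannot operate independently fall away; the rest are enforced. Section 1, Section 3, Section 4, and Section 6 remain in effect.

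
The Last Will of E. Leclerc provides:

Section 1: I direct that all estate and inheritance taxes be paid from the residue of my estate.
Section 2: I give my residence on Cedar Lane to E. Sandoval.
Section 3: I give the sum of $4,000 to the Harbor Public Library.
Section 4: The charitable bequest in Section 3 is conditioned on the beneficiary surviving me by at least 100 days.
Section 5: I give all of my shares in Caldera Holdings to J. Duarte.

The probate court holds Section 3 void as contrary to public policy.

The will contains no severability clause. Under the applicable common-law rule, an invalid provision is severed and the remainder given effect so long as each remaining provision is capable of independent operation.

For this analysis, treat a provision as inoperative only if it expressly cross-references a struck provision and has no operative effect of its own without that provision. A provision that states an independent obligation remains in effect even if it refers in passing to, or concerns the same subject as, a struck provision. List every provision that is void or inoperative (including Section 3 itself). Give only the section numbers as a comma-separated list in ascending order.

3, 4

Section 3 is struck. Section 4 merely fixes the survivorship condition on Section 3; with Section 3 gone it has nothing to operate on and falls away. With no severability clause, the stated default rule severs what cannot stand and enforces each remaining provision that can operate on its own. Section 1, Section 2, and Section 5 remain in effect.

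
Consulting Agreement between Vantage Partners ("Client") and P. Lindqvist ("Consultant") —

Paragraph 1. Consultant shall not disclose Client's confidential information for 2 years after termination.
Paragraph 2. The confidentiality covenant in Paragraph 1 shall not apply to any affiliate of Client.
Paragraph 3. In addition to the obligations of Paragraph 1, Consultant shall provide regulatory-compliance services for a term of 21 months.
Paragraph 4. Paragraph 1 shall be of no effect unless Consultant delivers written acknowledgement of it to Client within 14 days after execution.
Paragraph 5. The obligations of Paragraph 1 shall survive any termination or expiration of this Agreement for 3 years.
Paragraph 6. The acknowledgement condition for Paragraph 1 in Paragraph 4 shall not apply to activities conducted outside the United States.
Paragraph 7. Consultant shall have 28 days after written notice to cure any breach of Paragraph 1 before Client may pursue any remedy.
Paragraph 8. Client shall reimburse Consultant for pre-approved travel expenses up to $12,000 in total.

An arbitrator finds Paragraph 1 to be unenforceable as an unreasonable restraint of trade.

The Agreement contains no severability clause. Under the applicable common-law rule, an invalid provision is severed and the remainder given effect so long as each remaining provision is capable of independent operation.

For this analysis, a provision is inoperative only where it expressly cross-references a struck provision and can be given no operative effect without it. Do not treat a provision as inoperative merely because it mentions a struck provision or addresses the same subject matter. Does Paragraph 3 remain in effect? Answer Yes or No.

Yes

Paragraph 1 is struck. Paragraph 2 operates only by reference to Paragraph 1, so it falls with Paragraph 1. Paragraph 4 has no operative effect of its own apart from Paragraph 1 and is therefore inoperative. Paragraph 5 has no operative effect of its own apart from Paragraph 1 and is therefore inoperative. The only function of Paragraph 7 is the cure period for breach of Paragraph 1, so it cannot stand once Paragraph 1 is removed. The whole of Paragraph 6 is the carve-out from the acknowledgement condition for Paragraph 1, defined by reference to Paragraph 4, so Paragraph 6 cannot stand once Paragraph 4 is removed. Although Paragraph 3 refers to Paragraph 1, its operative terms do not depend on Paragraph 1, so it remains in effect. Under the stated default rule, only provisions that cannot operate independently fall away; the rest are enforced. Paragraph 3 and Paragraph 8 remain in effect. Paragraph 3 is among the surviving provisions, so the answer is yes.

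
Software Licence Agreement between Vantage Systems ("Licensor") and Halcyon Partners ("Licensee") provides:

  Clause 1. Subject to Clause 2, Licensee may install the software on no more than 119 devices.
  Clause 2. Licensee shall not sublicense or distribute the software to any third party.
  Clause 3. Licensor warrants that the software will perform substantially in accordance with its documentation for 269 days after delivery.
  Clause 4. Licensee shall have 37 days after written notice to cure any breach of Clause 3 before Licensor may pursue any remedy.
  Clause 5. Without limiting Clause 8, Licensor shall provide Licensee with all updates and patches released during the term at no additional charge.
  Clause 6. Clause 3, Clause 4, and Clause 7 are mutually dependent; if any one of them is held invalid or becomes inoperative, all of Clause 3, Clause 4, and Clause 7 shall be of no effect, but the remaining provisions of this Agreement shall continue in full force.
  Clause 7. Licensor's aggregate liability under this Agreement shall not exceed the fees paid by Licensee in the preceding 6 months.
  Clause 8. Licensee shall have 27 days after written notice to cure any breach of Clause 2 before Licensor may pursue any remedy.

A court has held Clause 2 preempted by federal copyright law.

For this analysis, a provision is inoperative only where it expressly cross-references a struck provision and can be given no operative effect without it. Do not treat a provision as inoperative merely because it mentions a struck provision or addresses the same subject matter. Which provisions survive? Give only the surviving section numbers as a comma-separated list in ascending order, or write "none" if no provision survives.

Clause 2 is struck. Clause 8 has no operative effect of its own apart from Clause 2 and is therefore inoperative. Although Clause 1 refers to Clause 2, its operative terms do not depend on Clause 2, so it remains in effect. Although Clause 5 refers to Clause 8, its operative terms do not depend on Clause 8, so it remains in effect. Clause 6 ties Clause 3, Clause 4, and Clause 7 together, but none of those is affected here; the remaining provisions continue in force under Clause 6. Clause 1, Clause 3, Clause 4, Clause 5, Clause 6, and Clause 7 remain in effect.

1, 3, 4, 5, 6, 7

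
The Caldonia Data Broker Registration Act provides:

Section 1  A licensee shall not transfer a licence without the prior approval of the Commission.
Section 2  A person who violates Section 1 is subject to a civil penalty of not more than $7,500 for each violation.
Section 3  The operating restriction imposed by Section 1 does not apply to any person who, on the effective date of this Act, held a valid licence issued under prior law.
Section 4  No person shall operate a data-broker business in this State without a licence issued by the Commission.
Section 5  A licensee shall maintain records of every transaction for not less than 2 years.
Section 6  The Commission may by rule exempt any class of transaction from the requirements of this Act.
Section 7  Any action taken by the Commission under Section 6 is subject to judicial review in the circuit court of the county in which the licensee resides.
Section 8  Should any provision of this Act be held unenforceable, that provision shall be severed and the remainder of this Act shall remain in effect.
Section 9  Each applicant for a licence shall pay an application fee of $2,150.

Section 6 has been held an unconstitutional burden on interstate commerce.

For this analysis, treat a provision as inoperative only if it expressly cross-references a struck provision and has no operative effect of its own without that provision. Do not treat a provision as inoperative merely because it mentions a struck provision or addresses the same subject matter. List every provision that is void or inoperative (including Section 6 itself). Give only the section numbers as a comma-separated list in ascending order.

6, 7

Section 6 is struck. Section 7 has no operative effect of its own apart from Section 6 and is therefore inoperative. Under the severability clause in Section 8, the remaining provisions continue in force. That leaves Section 1, Section 2, Section 3, Section 4, Section 5, Section 8, and Section 9 in effect.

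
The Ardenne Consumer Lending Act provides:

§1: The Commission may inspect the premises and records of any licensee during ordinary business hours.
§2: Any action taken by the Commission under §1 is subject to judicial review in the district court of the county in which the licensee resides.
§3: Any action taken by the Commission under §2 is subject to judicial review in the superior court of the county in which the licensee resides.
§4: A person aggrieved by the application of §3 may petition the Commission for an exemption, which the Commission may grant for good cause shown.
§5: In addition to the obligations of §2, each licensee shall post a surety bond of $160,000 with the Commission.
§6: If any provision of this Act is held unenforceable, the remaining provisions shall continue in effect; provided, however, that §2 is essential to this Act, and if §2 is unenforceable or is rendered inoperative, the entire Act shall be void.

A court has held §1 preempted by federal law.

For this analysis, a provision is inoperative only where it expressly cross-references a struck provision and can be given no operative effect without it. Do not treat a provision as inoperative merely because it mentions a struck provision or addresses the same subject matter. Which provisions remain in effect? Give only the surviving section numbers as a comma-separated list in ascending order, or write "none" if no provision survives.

§1 is struck. The only function of §2 is the judicial-review right for §1, so it cannot stand once §1 is removed. §3 operates only by reference to §2, so it falls with §2. §4 operates only by reference to §3, so it falls with §3. §6 makes §2 an essential term, and §2 has been rendered inoperative by the cascade; under §6, the entire Act is therefore void. No provision of the Act survives.

none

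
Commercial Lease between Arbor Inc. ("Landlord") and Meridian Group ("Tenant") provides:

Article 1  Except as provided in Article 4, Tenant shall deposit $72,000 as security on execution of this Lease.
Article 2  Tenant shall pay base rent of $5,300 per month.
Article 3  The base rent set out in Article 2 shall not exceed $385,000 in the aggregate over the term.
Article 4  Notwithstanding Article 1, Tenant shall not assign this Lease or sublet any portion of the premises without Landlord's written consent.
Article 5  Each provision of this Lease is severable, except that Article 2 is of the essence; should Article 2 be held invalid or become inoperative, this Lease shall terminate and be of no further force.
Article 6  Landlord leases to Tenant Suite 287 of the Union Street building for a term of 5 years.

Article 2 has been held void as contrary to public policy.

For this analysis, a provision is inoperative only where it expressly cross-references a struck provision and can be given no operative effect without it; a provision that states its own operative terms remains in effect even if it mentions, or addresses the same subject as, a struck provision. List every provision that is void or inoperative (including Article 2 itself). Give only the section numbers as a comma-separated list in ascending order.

Article 2 is struck. The whole of Article 3 is the aggregate cap on the base rent, defined by reference to Article 2, so Article 3 cannot stand once Article 2 is removed. Article 5 makes Article 2 an essential term, and Article 2 is the provision held invalid; under Article 5, the entire Lease is therefore void. No provision of the Lease survives.

1, 2, 3, 4, 5, 6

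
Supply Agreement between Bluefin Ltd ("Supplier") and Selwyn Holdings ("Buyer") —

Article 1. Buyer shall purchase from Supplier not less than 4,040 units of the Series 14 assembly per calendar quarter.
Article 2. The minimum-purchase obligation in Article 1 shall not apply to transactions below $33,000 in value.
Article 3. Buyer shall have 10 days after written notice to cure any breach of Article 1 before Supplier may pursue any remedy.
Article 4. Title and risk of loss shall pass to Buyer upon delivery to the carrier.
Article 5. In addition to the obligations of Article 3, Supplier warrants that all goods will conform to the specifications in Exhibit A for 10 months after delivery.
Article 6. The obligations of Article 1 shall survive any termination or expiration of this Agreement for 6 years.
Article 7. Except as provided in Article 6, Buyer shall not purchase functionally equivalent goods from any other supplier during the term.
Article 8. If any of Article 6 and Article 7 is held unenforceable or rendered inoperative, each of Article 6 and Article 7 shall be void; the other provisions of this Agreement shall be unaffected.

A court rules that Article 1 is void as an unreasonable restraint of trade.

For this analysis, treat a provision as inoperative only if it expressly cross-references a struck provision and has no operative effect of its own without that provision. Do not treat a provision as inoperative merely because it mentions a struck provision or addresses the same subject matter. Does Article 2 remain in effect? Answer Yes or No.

Article 1 is struck. Article 2 has no operative effect of its own apart from Article 1 and is therefore inoperative. The only function of Article 3 is the cure period for breach of Article 1, so it cannot stand once Article 1 is removed. The only function of Article 6 is the survival period for Article 1, so it cannot stand once Article 1 is removed. Although Article 5 refers to Article 3, its operative terms do not depend on Article 3, so it remains in effect. Article 8 declares Article 6 and Article 7 mutually dependent; since one of them has fallen, all of them are of no effect. That brings down Article 7 as well. The remainder continues in force under Article 8. That leaves Article 4, Article 5, and Article 8 in effect. Article 2 is among the inoperative provisions, so the answer is no.

No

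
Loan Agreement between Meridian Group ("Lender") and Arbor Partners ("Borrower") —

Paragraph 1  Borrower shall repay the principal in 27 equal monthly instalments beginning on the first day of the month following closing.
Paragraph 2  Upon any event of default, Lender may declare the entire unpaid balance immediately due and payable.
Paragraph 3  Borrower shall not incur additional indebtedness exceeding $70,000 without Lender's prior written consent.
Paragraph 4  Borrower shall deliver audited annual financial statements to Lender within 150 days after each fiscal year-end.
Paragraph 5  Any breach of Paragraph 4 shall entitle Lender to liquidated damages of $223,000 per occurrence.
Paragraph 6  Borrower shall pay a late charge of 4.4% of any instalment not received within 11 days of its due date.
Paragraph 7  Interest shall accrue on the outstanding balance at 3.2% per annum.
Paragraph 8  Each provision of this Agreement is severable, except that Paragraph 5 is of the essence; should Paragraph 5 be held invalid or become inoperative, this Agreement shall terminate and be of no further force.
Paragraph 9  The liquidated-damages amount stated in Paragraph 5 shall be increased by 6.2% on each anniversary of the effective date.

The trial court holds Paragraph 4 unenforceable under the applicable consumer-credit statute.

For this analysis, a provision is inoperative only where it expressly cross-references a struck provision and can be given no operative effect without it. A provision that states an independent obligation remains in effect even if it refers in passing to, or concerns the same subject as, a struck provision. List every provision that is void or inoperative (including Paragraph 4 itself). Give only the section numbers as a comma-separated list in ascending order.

1, 2, 3, 4, 5, 6, 7, 8, 9

Paragraph 4 is struck. The whole of Paragraph 5 is the liquidated-damages amount, defined by reference to Paragraph 4, so Paragraph 5 cannot stand once Paragraph 4 is removed. Paragraph 9 does nothing except set the escalation of the liquidated-damages amount by reference to Paragraph 5; with Paragraph 5 gone it has no independent effect and is inoperative. Paragraph 8 makes Paragraph 5 an essential term, and Paragraph 5 has been rendered inoperative by the cascade; under Paragraph 8, the entire Agreement is therefore void. No provision of the Agreement survives.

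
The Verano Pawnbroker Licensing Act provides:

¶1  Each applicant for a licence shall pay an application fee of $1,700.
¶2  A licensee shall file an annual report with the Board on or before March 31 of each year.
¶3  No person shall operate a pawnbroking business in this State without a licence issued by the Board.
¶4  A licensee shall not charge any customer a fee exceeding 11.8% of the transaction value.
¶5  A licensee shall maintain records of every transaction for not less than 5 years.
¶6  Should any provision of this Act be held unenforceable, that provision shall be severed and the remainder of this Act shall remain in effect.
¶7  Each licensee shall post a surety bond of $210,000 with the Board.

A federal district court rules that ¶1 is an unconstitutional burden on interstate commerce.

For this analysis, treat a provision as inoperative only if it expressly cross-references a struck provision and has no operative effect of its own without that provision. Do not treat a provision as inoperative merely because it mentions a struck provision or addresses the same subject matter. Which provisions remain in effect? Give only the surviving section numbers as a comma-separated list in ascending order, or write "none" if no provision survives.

¶1 is struck. No other provision's operative terms depend on ¶1. ¶6 is a severability clause and preserves every provision that can still be given independent effect. ¶2, ¶3, ¶4, ¶5, ¶6, and ¶7 remain in effect.

2, 3, 4, 5, 6, 7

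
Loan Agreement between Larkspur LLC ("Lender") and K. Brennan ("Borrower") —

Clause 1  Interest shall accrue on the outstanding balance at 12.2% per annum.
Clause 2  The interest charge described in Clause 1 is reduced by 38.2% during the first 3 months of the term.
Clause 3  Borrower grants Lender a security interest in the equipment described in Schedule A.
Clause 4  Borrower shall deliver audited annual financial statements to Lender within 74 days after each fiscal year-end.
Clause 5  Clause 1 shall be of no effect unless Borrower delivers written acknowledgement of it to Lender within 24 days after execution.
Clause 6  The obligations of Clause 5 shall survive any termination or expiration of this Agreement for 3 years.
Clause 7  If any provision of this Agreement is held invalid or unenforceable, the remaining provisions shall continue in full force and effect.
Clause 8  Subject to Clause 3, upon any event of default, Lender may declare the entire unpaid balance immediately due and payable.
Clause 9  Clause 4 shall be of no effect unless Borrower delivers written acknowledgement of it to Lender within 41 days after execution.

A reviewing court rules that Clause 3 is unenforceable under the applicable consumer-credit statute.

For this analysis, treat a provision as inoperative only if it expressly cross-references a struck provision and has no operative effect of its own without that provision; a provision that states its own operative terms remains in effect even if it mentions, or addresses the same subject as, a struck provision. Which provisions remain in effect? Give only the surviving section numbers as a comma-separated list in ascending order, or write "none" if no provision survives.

Clause 3 is struck. Although Clause 8 refers to Clause 3, its operative terms do not depend on Clause 3, so it remains in effect. Nothing else in the Agreement is defined by reference to Clause 3. Clause 7 is a severability clause and preserves every provision that can still be given independent effect. Clause 1, Clause 2, Clause 4, Clause 5, Clause 6, Clause 7, Clause 8, and Clause 9 remain in effect.

1, 2, 4, 5, 6, 7, 8, 9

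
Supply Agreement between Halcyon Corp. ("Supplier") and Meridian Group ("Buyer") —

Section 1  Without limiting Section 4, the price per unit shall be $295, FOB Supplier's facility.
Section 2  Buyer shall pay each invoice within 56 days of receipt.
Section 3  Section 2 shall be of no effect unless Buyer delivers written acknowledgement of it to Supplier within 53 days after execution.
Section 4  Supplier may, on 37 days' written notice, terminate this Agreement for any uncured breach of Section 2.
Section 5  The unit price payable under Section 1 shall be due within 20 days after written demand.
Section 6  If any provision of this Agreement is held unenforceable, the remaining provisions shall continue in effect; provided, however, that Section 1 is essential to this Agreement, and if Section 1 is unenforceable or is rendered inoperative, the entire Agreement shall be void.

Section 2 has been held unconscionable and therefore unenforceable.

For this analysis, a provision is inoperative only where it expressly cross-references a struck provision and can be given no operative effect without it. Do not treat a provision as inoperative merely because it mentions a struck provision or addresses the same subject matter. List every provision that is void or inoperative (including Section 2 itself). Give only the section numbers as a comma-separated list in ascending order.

2, 3, 4

Section 2 is struck. Section 3 operates only by reference to Section 2, so it falls with Section 2. Section 4 merely fixes the termination right for breach of Section 2; with Section 2 gone it has nothing to operate on and falls away. Section 1 mentions Section 4 but its own obligation stands independently of Section 4, so Section 1 is not affected. Section 6 makes Section 1 an essential term, but Section 1 is unaffected, so the severability proviso in Section 6 preserves the remaining provisions. That leaves Section 1, Section 5, and Section 6 in effect.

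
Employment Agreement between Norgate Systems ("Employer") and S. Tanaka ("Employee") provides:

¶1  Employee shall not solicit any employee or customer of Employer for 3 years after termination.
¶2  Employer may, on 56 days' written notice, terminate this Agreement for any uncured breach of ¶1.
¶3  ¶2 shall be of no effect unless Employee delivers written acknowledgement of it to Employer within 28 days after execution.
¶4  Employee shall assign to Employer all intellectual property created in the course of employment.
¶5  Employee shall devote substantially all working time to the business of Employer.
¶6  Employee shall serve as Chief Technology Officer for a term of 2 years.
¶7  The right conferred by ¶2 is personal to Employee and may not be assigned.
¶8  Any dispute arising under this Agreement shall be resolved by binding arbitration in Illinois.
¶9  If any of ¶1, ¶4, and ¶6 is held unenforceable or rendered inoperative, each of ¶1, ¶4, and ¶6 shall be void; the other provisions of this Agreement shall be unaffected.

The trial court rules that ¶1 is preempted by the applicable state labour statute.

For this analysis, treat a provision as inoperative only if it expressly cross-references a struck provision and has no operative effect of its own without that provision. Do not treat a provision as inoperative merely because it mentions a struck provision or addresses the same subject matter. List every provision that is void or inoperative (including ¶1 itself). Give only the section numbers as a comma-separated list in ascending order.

¶1 is struck. ¶2 has no operative effect of its own apart from ¶1 and is therefore inoperative. The only function of ¶3 is the acknowledgement condition for ¶2, so it cannot stand once ¶2 is removed. The only function of ¶7 is the non-assignment of ¶2, so it cannot stand once ¶2 is removed. ¶9 declares ¶1, ¶4, and ¶6 mutually dependent; since one of them has fallen, all of them are of no effect. That brings down ¶4 and ¶6 as well. The remainder continues in force under ¶9. That leaves ¶5, ¶8, and ¶9 in effect.

1, 2, 3, 4, 6, 7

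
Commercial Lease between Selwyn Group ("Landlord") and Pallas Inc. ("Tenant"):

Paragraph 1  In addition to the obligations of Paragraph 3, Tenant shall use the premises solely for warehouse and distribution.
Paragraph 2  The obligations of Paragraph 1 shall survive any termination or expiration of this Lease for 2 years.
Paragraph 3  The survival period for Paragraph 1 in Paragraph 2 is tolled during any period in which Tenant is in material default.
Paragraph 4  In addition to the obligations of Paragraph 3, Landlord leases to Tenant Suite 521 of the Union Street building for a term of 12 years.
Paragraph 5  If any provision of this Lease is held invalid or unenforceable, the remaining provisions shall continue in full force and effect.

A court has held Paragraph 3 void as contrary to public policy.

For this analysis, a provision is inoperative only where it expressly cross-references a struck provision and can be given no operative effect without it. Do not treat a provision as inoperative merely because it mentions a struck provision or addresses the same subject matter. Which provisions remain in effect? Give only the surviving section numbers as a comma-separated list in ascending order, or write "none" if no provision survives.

Paragraph 3 is struck. Although Paragraph 4 refers to Paragraph 3, its operative terms do not depend on Paragraph 3, so it remains in effect. Paragraph 1 mentions Paragraph 3 but its own obligation stands independently of Paragraph 3, so Paragraph 1 is not affected. No other provision's operative terms depend on Paragraph 3. Under the severability clause in Paragraph 5, the remaining provisions continue in force. The provisions still in force are Paragraph 1, Paragraph 2, Paragraph 4, and Paragraph 5.

1, 2, 4, 5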